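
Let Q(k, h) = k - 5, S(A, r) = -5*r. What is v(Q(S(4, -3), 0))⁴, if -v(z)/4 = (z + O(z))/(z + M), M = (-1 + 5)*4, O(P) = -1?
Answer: 104976/28561 ≈ 3.6755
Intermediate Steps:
M = 16 (M = 4*4 = 16)
Q(k, h) = -5 + k
v(z) = -4*(-1 + z)/(16 + z) (v(z) = -4*(z - 1)/(z + 16) = -4*(-1 + z)/(16 + z))
v(Q(S(4, -3), 0))⁴ = (4*(1 - (-5 - 5*(-3)))/(16 + (-5 - 5*(-3))))⁴ = (4*(1 - (-5 + 15))/(16 + (-5 + 15)))⁴ = (4*(1 - 1*10)/(16 + 10))⁴ = (4*(1 - 10)/26)⁴ = (4*(1/26)*(-9))⁴ = (-18/13)⁴ = 104976/28561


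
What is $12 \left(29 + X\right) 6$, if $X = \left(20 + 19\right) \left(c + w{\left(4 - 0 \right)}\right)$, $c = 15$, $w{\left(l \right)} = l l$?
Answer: $89136$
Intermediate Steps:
$w{\left(l \right)} = l^{2}$
$X = 1209$ ($X = \left(20 + 19\right) \left(15 + \left(4 - 0\right)^{2}\right) = 39 \left(15 + \left(4 + 0\right)^{2}\right) = 39 \left(15 + 4^{2}\right) = 39 \left(15 + 16\right) = 39 \cdot 31 = 1209$)
$12 \left(29 + X\right) 6 = 12 \left(29 + 1209\right) 6 = 12 \cdot 1238 \cdot 6 = 14856 \cdot 6 = 89136$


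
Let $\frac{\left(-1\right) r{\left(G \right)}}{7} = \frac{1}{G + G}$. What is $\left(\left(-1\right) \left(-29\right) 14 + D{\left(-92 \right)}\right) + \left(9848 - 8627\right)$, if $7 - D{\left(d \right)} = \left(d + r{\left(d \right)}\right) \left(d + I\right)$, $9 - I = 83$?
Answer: $- \frac{1254115}{92} \approx -13632.0$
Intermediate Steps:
$I = -74$ ($I = 9 - 83 = -74$)
$r{\left(G \right)} = - \frac{7}{2 G}$ ($r{\left(G \right)} = - \frac{7}{G + G} = - \frac{7}{2 G}$)
$D{\left(d \right)} = 7 - \left(-74 + d\right) \left(d - \frac{7}{2 d}\right)$ ($D{\left(d \right)} = 7 - \left(d - \frac{7}{2 d}\right) \left(d - 74\right) = 7 - \left(d - \frac{7}{2 d}\right) \left(-74 + d\right) = 7 - \left(-74 + d\right) \left(d - \frac{7}{2 d}\right)$)
$\left(\left(-1\right) \left(-29\right) 14 + D{\left(-92 \right)}\right) + \left(9848 - 8627\right) = \left(\left(-1\right) \left(-29\right) 14 + \left(\frac{21}{2} - \left(-92\right)^{2} - \frac{259}{-92} + 74 \left(-92\right)\right)\right) + \left(9848 - 8627\right) = \left(29 \cdot 14 - \frac{1403799}{92}\right) + \left(9848 - 8627\right) = \left(406 + \left(\frac{21}{2} - 8464 + \frac{259}{92} - 6808\right)\right) + 1221 = \left(406 - \frac{1403799}{92}\right) + 1221 = - \frac{1366447}{92} + 1221 = - \frac{1254115}{92}$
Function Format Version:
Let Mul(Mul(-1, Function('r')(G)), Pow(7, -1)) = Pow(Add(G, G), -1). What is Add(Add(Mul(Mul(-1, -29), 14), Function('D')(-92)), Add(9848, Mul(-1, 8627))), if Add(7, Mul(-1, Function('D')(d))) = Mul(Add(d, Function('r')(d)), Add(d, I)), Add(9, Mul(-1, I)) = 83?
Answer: Rational(-1254115, 92) ≈ -13632.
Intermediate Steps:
I = -74 (I = Add(9, Mul(-1, 83)) = Add(9, -83) = -74)
Function('r')(G) = Mul(Rational(-7, 2), Pow(G, -1)) (Function('r')(G) = Mul(-7, Pow(Add(G, G), -1)) = Mul(-7, Pow(Mul(2, G), -1)) = Mul(-7, Mul(Rational(1, 2), Pow(G, -1))) = Mul(Rational(-7, 2), Pow(G, -1)))
Function('D')(d) = Add(7, Mul(-1, Add(-74, d), Add(d, Mul(Rational(-7, 2), Pow(d, -1))))) (Function('D')(d) = Add(7, Mul(-1, Mul(Add(d, Mul(Rational(-7, 2), Pow(d, -1))), Add(d, -74)))) = Add(7, Mul(-1, Mul(Add(d, Mul(Rational(-7, 2), Pow(d, -1))), Add(-74, d)))) = Add(7, Mul(-1, Mul(Add(-74, d), Add(d, Mul(Rational(-7, 2), Pow(d, -1)))))) = Add(7, Mul(-1, Add(-74, d), Add(d, Mul(Rational(-7, 2), Pow(d, -1))))))
Add(Add(Mul(Mul(-1, -29), 14), Function('D')(-92)), Add(9848, Mul(-1, 8627))) = Add(Add(Mul(Mul(-1, -29), 14), Add(Rational(21, 2), Mul(-1, Pow(-92, 2)), Mul(-259, Pow(-92, -1)), Mul(74, -92))), Add(9848, Mul(-1, 8627))) = Add(Add(Mul(29, 14), Add(Rational(21, 2), Mul(-1, 8464), Mul(-259, Rational(-1, 92)), -6808)), Add(9848, -8627)) = Add(Add(406, Add(Rational(21, 2), -8464, Rational(259, 92), -6808)), 1221) = Add(Add(406, Rational(-1403799, 92)), 1221) = Add(Rational(-1366447, 92), 1221) = Rational(-1254115, 92)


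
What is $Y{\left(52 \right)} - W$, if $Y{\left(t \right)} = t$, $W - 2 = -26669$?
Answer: $26719$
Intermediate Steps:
$W = -26667$ ($W = 2 - 26669 = -26667$)
$Y{\left(52 \right)} - W = 52 - -26667 = 52 + 26667 = 26719$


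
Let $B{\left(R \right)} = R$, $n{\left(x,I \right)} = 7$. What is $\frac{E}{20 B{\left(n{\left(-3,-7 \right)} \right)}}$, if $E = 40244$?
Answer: $\frac{10061}{35} \approx 287.46$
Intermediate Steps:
$\frac{E}{20 B{\left(n{\left(-3,-7 \right)} \right)}} = \frac{40244}{20 \cdot 7} = \frac{40244}{140} = 40244 \cdot \frac{1}{140} = \frac{10061}{35}$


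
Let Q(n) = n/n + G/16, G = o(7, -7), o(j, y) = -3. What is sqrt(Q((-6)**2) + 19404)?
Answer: sqrt(310477)/4 ≈ 139.30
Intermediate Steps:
G = -3
Q(n) = 13/16 (Q(n) = n/n - 3/16 = 1 - 3*1/16 = 1 - 3/16 = 13/16)
sqrt(Q((-6)**2) + 19404) = sqrt(13/16 + 19404) = sqrt(310477/16) = sqrt(310477)/4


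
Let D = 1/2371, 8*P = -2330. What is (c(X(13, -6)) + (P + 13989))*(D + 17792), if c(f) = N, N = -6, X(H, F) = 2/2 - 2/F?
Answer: 2310336748911/9484 ≈ 2.4360e+8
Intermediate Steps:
P = -1165/4 (P = (⅛)*(-2330) = -1165/4 ≈ -291.25)
X(H, F) = 1 - 2/F (X(H, F) = 2*(½) - 2/F = 1 - 2/F)
c(f) = -6
D = 1/2371 ≈ 0.00042176
(c(X(13, -6)) + (P + 13989))*(D + 17792) = (-6 + (-1165/4 + 13989))*(1/2371 + 17792) = (-6 + 54791/4)*(42184833/2371) = (54767/4)*(42184833/2371) = 2310336748911/9484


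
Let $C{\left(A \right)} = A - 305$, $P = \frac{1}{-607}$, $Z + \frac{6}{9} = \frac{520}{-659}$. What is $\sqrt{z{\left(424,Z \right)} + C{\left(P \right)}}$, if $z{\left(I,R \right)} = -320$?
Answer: $\frac{4 i \sqrt{14392577}}{607} \approx 25.0 i$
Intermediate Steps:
$Z = - \frac{2878}{1977}$ ($Z = - \frac{2}{3} + \frac{520}{-659} = - \frac{2}{3} + 520 \left(- \frac{1}{659}\right) = - \frac{2}{3} - \frac{520}{659} = - \frac{2878}{1977} \approx -1.4557$)
$P = - \frac{1}{607} \approx -0.0016474$
$C{\left(A \right)} = -305 + A$
$\sqrt{z{\left(424,Z \right)} + C{\left(P \right)}} = \sqrt{-320 - \frac{185136}{607}} = \sqrt{- \frac{379376}{607}} = \frac{4 i \sqrt{14392577}}{607}$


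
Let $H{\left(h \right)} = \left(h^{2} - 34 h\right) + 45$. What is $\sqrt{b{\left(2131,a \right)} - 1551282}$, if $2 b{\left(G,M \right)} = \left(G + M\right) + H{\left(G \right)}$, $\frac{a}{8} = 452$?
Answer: $\frac{\sqrt{2743870}}{2} \approx 828.23$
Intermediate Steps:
$a = 3616$ ($a = 8 \cdot 452 = 3616$)
$H{\left(h \right)} = 45 + h^{2} - 34 h$
$b{\left(G,M \right)} = \frac{45}{2} + \frac{M}{2} + \frac{G^{2}}{2} - \frac{33 G}{2}$ ($b{\left(G,M \right)} = \frac{\left(G + M\right) + \left(45 + G^{2} - 34 G\right)}{2} = \frac{45 + M + G^{2} - 33 G}{2} = \frac{45}{2} + \frac{M}{2} + \frac{G^{2}}{2} - \frac{33 G}{2}$)
$\sqrt{b{\left(2131,a \right)} - 1551282} = \sqrt{\left(\frac{45}{2} + \frac{1}{2} \cdot 3616 + \frac{2131^{2}}{2} - \frac{70323}{2}\right) - 1551282} = \sqrt{\left(\frac{45}{2} + 1808 + \frac{1}{2} \cdot 4541161 - \frac{70323}{2}\right) - 1551282} = \sqrt{\left(\frac{45}{2} + 1808 + \frac{4541161}{2} - \frac{70323}{2}\right) - 1551282} = \sqrt{\frac{4474499}{2} - 1551282} = \sqrt{\frac{1371935}{2}} = \frac{\sqrt{2743870}}{2}$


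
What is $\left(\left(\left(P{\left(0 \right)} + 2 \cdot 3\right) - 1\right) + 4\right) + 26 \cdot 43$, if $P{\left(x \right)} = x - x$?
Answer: $1127$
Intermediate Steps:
$P{\left(x \right)} = 0$
$\left(\left(\left(P{\left(0 \right)} + 2 \cdot 3\right) - 1\right) + 4\right) + 26 \cdot 43 = \left(\left(\left(0 + 2 \cdot 3\right) - 1\right) + 4\right) + 26 \cdot 43 = \left(\left(\left(0 + 6\right) - 1\right) + 4\right) + 1118 = \left(\left(6 - 1\right) + 4\right) + 1118 = \left(5 + 4\right) + 1118 = 9 + 1118 = 1127$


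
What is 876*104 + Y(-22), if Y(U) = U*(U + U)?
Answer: 92072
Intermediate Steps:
Y(U) = 2*U**2 (Y(U) = U*(2*U) = 2*U**2)
876*104 + Y(-22) = 876*104 + 2*(-22)**2 = 91104 + 2*484 = 91104 + 968 = 92072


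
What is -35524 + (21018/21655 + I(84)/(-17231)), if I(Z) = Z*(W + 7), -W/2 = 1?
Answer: -13254976556762/373137305 ≈ -35523.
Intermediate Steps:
W = -2 (W = -2*1 = -2)
I(Z) = 5*Z (I(Z) = Z*(-2 + 7) = Z*5 = 5*Z)
-35524 + (21018/21655 + I(84)/(-17231)) = -35524 + (21018/21655 + (5*84)/(-17231)) = -35524 + (21018*(1/21655) + 420*(-1/17231)) = -35524 + (21018/21655 - 420/17231) = -35524 + 353066058/373137305 = -13254976556762/373137305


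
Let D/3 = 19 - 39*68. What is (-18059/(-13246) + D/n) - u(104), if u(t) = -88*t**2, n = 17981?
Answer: 226698352586133/238176326 ≈ 9.5181e+5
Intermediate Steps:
D = -7899 (D = 3*(19 - 39*68) = 3*(19 - 2652) = 3*(-2633) = -7899)
(-18059/(-13246) + D/n) - u(104) = (-18059/(-13246) - 7899/17981) - (-88)*104**2 = (-18059*(-1/13246) - 7899*1/17981) - (-88)*10816 = (18059/13246 - 7899/17981) - 1*(-951808) = 220088725/238176326 + 951808 = 226698352586133/238176326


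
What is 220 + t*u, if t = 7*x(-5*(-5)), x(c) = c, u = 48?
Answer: 8620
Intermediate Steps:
t = 175 (t = 7*(-5*(-5)) = 7*25 = 175)
220 + t*u = 220 + 175*48 = 220 + 8400 = 8620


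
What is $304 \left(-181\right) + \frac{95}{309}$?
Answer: $- \frac{17002321}{309} \approx -55024.0$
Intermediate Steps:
$304 \left(-181\right) + \frac{95}{309} = -55024 + 95 \cdot \frac{1}{309} = -55024 + \frac{95}{309} = - \frac{17002321}{309}$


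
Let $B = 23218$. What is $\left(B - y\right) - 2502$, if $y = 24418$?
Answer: $-3702$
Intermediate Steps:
$\left(B - y\right) - 2502 = \left(23218 - 24418\right) - 2502 = -1200 - 2502 = -3702$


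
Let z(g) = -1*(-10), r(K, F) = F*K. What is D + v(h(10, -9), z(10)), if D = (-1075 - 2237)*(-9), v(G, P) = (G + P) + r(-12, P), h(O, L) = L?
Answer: 29689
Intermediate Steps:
z(g) = 10
v(G, P) = G - 11*P (v(G, P) = (G + P) + P*(-12) = (G + P) - 12*P = G - 11*P)
D = 29808 (D = -3312*(-9) = 29808)
D + v(h(10, -9), z(10)) = 29808 + (-9 - 11*10) = 29808 + (-9 - 110) = 29808 - 119 = 29689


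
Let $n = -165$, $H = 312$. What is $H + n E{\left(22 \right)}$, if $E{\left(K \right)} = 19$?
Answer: $-2823$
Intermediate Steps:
$H + n E{\left(22 \right)} = 312 - 3135 = -2823$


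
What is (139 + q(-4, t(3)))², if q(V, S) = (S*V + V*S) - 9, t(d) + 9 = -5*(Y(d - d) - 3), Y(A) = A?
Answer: 6724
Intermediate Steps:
t(d) = 6 (t(d) = -9 - 5*((d - d) - 3) = -9 - 5*(0 - 3) = -9 - 5*(-3) = -9 + 15 = 6)
q(V, S) = -9 + 2*S*V (q(V, S) = (S*V + S*V) - 9 = 2*S*V - 9 = -9 + 2*S*V)
(139 + q(-4, t(3)))² = (139 + (-9 + 2*6*(-4)))² = (139 + (-9 - 48))² = (139 - 57)² = 82² = 6724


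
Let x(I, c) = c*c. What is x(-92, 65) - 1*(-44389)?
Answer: 48614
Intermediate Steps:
x(I, c) = c²
x(-92, 65) - 1*(-44389) = 65² - 1*(-44389) = 4225 + 44389 = 48614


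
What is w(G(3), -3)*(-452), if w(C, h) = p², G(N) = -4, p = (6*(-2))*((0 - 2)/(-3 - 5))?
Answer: -4068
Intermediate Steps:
p = -3 (p = -(-24)/(-8) = -(-24)*(-1)/8 = -12*¼ = -3)
w(C, h) = 9 (w(C, h) = (-3)² = 9)
w(G(3), -3)*(-452) = 9*(-452) = -4068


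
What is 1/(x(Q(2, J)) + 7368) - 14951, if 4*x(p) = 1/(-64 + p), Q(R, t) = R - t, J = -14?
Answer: -21150506713/1414655 ≈ -14951.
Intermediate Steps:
x(p) = 1/(4*(-64 + p))
1/(x(Q(2, J)) + 7368) - 14951 = 1/(1/(4*(-64 + (2 - 1*(-14)))) + 7368) - 14951 = 1/(1/(4*(-64 + (2 + 14))) + 7368) - 14951 = 1/(1/(4*(-64 + 16)) + 7368) - 14951 = 1/((1/4)/(-48) + 7368) - 14951 = 1/((1/4)*(-1/48) + 7368) - 14951 = 1/(-1/192 + 7368) - 14951 = 1/(1414655/192) - 14951 = 192/1414655 - 14951 = -21150506713/1414655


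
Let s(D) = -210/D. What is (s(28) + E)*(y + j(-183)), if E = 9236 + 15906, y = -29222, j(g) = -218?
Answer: -739959680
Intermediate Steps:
E = 25142
(s(28) + E)*(y + j(-183)) = (-210/28 + 25142)*(-29222 - 218) = (-210*1/28 + 25142)*(-29440) = (-15/2 + 25142)*(-29440) = (50269/2)*(-29440) = -739959680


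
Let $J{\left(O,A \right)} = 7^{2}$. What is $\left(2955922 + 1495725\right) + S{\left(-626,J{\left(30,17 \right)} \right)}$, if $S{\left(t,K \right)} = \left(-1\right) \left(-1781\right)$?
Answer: $4453428$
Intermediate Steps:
$J{\left(O,A \right)} = 49$
$S{\left(t,K \right)} = 1781$
$\left(2955922 + 1495725\right) + S{\left(-626,J{\left(30,17 \right)} \right)} = \left(2955922 + 1495725\right) + 1781 = 4451647 + 1781 = 4453428$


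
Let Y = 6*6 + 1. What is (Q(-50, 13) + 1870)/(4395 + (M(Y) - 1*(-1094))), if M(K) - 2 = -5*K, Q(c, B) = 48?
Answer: 137/379 ≈ 0.36148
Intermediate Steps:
Y = 37 (Y = 36 + 1 = 37)
M(K) = 2 - 5*K
(Q(-50, 13) + 1870)/(4395 + (M(Y) - 1*(-1094))) = (48 + 1870)/(4395 + ((2 - 5*37) - 1*(-1094))) = 1918/(4395 + ((2 - 185) + 1094)) = 1918/(4395 + (-183 + 1094)) = 1918/(4395 + 911) = 1918/5306 = 1918*(1/5306) = 137/379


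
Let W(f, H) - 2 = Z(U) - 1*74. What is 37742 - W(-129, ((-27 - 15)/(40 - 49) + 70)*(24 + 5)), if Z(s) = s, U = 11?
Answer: 37803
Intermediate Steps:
W(f, H) = -61 (W(f, H) = 2 + (11 - 1*74) = 2 + (11 - 74) = 2 - 63 = -61)
37742 - W(-129, ((-27 - 15)/(40 - 49) + 70)*(24 + 5)) = 37742 - 1*(-61) = 37742 + 61 = 37803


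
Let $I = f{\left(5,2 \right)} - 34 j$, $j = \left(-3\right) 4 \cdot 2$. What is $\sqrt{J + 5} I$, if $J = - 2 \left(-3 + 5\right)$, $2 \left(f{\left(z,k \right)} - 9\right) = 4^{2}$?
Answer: $833$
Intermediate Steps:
$f{\left(z,k \right)} = 17$ ($f{\left(z,k \right)} = 9 + \frac{4^{2}}{2} = 9 + \frac{1}{2} \cdot 16 = 9 + 8 = 17$)
$j = -24$ ($j = \left(-12\right) 2 = -24$)
$J = -4$ ($J = \left(-2\right) 2 = -4$)
$I = 833$ ($I = 17 - -816 = 17 + 816 = 833$)
$\sqrt{J + 5} I = \sqrt{-4 + 5} \cdot 833 = \sqrt{1} \cdot 833 = 1 \cdot 833 = 833$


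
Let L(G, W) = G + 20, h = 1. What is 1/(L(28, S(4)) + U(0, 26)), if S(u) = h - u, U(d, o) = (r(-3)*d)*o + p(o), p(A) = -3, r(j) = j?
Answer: 1/45 ≈ 0.022222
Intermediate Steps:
U(d, o) = -3 - 3*d*o (U(d, o) = (-3*d)*o - 3 = -3*d*o - 3 = -3 - 3*d*o)
S(u) = 1 - u
L(G, W) = 20 + G
1/(L(28, S(4)) + U(0, 26)) = 1/((20 + 28) + (-3 - 3*0*26)) = 1/(48 + (-3 + 0)) = 1/(48 - 3) = 1/45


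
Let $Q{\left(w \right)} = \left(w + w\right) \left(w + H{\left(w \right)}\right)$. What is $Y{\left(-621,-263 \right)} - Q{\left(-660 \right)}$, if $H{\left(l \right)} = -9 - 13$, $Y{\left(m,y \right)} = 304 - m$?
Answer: $-899315$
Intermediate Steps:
$H{\left(l \right)} = -22$
$Q{\left(w \right)} = 2 w \left(-22 + w\right)$ ($Q{\left(w \right)} = \left(w + w\right) \left(w - 22\right) = 2 w \left(-22 + w\right)$)
$Y{\left(-621,-263 \right)} - Q{\left(-660 \right)} = \left(304 - -621\right) - 2 \left(-660\right) \left(-22 - 660\right) = \left(304 + 621\right) - 2 \left(-660\right) \left(-682\right) = 925 - 900240 = -899315$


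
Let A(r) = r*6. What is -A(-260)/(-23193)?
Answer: -520/7731 ≈ -0.067262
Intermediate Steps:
A(r) = 6*r
-A(-260)/(-23193) = -6*(-260)/(-23193) = -1*(-1560)*(-1/23193) = 1560*(-1/23193) = -520/7731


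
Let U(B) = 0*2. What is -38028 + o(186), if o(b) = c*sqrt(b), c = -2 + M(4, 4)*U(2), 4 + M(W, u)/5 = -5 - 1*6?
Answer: -38028 - 2*sqrt(186) ≈ -38055.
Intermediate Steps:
U(B) = 0
M(W, u) = -75 (M(W, u) = -20 + 5*(-5 - 1*6) = -20 + 5*(-5 - 6) = -20 + 5*(-11) = -20 - 55 = -75)
c = -2 (c = -2 - 75*0 = -2 + 0 = -2)
o(b) = -2*sqrt(b)
-38028 + o(186) = -38028 - 2*sqrt(186)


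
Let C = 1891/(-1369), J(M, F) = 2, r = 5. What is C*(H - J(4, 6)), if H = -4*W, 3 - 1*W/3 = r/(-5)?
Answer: 94550/1369 ≈ 69.065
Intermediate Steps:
W = 12 (W = 9 - 15/(-5) = 9 - 15*(-1)/5 = 9 - 3*(-1) = 9 + 3 = 12)
C = -1891/1369 (C = 1891*(-1/1369) = -1891/1369 ≈ -1.3813)
H = -48 (H = -4*12 = -48)
C*(H - J(4, 6)) = -1891*(-48 - 1*2)/1369 = -1891*(-48 - 2)/1369 = -1891/1369*(-50) = 94550/1369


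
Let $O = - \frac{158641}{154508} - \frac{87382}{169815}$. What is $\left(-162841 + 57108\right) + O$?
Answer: $- \frac{2774239212762131}{26237776020} \approx -1.0573 \cdot 10^{5}$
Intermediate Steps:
$O = - \frac{40440839471}{26237776020}$ ($O = \left(-158641\right) \frac{1}{154508} - \frac{87382}{169815} = - \frac{158641}{154508} - \frac{87382}{169815} = - \frac{40440839471}{26237776020} \approx -1.5413$)
$\left(-162841 + 57108\right) + O = \left(-162841 + 57108\right) - \frac{40440839471}{26237776020} = -105733 - \frac{40440839471}{26237776020} = - \frac{2774239212762131}{26237776020}$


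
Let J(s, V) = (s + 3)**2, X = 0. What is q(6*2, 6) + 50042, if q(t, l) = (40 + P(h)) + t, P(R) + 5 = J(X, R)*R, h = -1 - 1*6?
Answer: 50026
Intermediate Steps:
h = -7 (h = -1 - 6 = -7)
J(s, V) = (3 + s)**2
P(R) = -5 + 9*R (P(R) = -5 + (3 + 0)**2*R = -5 + 3**2*R = -5 + 9*R)
q(t, l) = -28 + t (q(t, l) = (40 + (-5 + 9*(-7))) + t = (40 + (-5 - 63)) + t = (40 - 68) + t = -28 + t)
q(6*2, 6) + 50042 = (-28 + 6*2) + 50042 = (-28 + 12) + 50042 = -16 + 50042 = 50026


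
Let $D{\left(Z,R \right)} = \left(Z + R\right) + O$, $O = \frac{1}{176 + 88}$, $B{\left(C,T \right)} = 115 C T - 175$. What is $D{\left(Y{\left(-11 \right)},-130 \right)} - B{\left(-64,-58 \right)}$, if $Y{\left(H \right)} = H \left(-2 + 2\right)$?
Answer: $- \frac{112684439}{264} \approx -4.2684 \cdot 10^{5}$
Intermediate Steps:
$Y{\left(H \right)} = 0$ ($Y{\left(H \right)} = H 0 = 0$)
$B{\left(C,T \right)} = -175 + 115 C T$ ($B{\left(C,T \right)} = 115 C T - 175 = -175 + 115 C T$)
$O = \frac{1}{264} \approx 0.0037879$
$D{\left(Z,R \right)} = \frac{1}{264} + R + Z$ ($D{\left(Z,R \right)} = \left(Z + R\right) + \frac{1}{264} = \left(R + Z\right) + \frac{1}{264} = \frac{1}{264} + R + Z$)
$D{\left(Y{\left(-11 \right)},-130 \right)} - B{\left(-64,-58 \right)} = \left(\frac{1}{264} - 130 + 0\right) - \left(-175 + 115 \left(-64\right) \left(-58\right)\right) = - \frac{34319}{264} - \left(-175 + 426880\right) = - \frac{34319}{264} - 426705 = - \frac{112684439}{264}$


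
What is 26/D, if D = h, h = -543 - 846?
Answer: -26/1389 ≈ -0.018719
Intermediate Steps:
h = -1389
D = -1389
26/D = 26/(-1389) = -1/1389*26 = -26/1389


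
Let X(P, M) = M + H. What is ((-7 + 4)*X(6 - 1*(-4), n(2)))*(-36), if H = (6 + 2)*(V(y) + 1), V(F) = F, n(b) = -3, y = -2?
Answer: -1188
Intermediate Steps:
H = -8 (H = (6 + 2)*(-2 + 1) = 8*(-1) = -8)
X(P, M) = -8 + M (X(P, M) = M - 8 = -8 + M)
((-7 + 4)*X(6 - 1*(-4), n(2)))*(-36) = ((-7 + 4)*(-8 - 3))*(-36) = -3*(-11)*(-36) = 33*(-36) = -1188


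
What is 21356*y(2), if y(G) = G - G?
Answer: 0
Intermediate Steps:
y(G) = 0
21356*y(2) = 21356*0 = 0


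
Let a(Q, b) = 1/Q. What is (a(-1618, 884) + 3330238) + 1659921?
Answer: 8074077261/1618 ≈ 4.9902e+6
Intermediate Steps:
(a(-1618, 884) + 3330238) + 1659921 = (1/(-1618) + 3330238) + 1659921 = (-1/1618 + 3330238) + 1659921 = 5388325083/1618 + 1659921 = 8074077261/1618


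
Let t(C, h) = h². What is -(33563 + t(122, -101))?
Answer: -43764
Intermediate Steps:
-(33563 + t(122, -101)) = -(33563 + (-101)²) = -(33563 + 10201) = -1*43764 = -43764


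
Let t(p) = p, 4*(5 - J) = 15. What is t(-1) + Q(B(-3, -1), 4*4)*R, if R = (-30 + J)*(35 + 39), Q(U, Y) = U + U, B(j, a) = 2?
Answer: -8511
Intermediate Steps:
J = 5/4 (J = 5 - 1/4*15 = 5 - 15/4 = 5/4 ≈ 1.2500)
Q(U, Y) = 2*U
R = -4255/2 (R = (-30 + 5/4)*(35 + 39) = -115/4*74 = -4255/2 ≈ -2127.5)
t(-1) + Q(B(-3, -1), 4*4)*R = -1 + (2*2)*(-4255/2) = -1 + 4*(-4255/2) = -1 - 8510 = -8511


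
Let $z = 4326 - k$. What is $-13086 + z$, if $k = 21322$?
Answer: $-30082$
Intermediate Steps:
$z = -16996$ ($z = 4326 - 21322 = -16996$)
$-13086 + z = -13086 - 16996 = -30082$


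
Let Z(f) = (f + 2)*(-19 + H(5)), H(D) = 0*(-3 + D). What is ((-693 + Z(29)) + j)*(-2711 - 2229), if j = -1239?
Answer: 12453740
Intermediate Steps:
H(D) = 0
Z(f) = -38 - 19*f (Z(f) = (f + 2)*(-19 + 0) = (2 + f)*(-19) = -38 - 19*f)
((-693 + Z(29)) + j)*(-2711 - 2229) = ((-693 + (-38 - 19*29)) - 1239)*(-2711 - 2229) = ((-693 + (-38 - 551)) - 1239)*(-4940) = ((-693 - 589) - 1239)*(-4940) = (-1282 - 1239)*(-4940) = -2521*(-4940) = 12453740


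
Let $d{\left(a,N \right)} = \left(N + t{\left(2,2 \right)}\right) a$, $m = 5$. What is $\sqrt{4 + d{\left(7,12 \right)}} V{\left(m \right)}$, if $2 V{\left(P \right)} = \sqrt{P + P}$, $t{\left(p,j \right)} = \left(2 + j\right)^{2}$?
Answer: $10 \sqrt{5} \approx 22.361$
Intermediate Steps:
$d{\left(a,N \right)} = a \left(16 + N\right)$ ($d{\left(a,N \right)} = \left(N + \left(2 + 2\right)^{2}\right) a = \left(N + 4^{2}\right) a = \left(N + 16\right) a = \left(16 + N\right) a = a \left(16 + N\right)$)
$V{\left(P \right)} = \frac{\sqrt{2} \sqrt{P}}{2}$ ($V{\left(P \right)} = \frac{\sqrt{P + P}}{2} = \frac{\sqrt{2 P}}{2} = \frac{\sqrt{2} \sqrt{P}}{2}$)
$\sqrt{4 + d{\left(7,12 \right)}} V{\left(m \right)} = \sqrt{4 + 7 \left(16 + 12\right)} \frac{\sqrt{2} \sqrt{5}}{2} = \sqrt{4 + 7 \cdot 28} \frac{\sqrt{10}}{2} = \sqrt{4 + 196} \frac{\sqrt{10}}{2} = \sqrt{200} \frac{\sqrt{10}}{2} = 10 \sqrt{2} \frac{\sqrt{10}}{2} = 10 \sqrt{5}$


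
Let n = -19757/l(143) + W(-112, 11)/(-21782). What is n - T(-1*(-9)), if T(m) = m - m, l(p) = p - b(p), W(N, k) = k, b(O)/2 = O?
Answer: 430345401/3114826 ≈ 138.16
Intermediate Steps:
b(O) = 2*O
l(p) = -p (l(p) = p - 2*p = -p)
T(m) = 0
n = 430345401/3114826 (n = -19757/((-1*143)) + 11/(-21782) = -19757/(-143) + 11*(-1/21782) = -19757*(-1/143) - 11/21782 = 19757/143 - 11/21782 = 430345401/3114826 ≈ 138.16)
n - T(-1*(-9)) = 430345401/3114826 - 1*0 = 430345401/3114826 + 0 = 430345401/3114826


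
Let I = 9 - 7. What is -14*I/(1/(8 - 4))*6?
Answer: -672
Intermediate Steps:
I = 2
-14*I/(1/(8 - 4))*6 = -28/(1/(8 - 4))*6 = -28/(1/4)*6 = -28/1/4*6 = -28*4*6 = -14*8*6 = -112*6 = -672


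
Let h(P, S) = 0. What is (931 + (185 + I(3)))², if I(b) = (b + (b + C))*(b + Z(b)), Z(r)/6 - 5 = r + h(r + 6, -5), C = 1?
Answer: 2169729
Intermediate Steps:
Z(r) = 30 + 6*r (Z(r) = 30 + 6*(r + 0) = 30 + 6*r)
I(b) = (1 + 2*b)*(30 + 7*b) (I(b) = (b + (b + 1))*(b + (30 + 6*b)) = (b + (1 + b))*(30 + 7*b) = (1 + 2*b)*(30 + 7*b))
(931 + (185 + I(3)))² = (931 + (185 + (30 + 14*3² + 67*3)))² = (931 + (185 + (30 + 14*9 + 201)))² = (931 + (185 + (30 + 126 + 201)))² = (931 + (185 + 357))² = (931 + 542)² = 1473² = 2169729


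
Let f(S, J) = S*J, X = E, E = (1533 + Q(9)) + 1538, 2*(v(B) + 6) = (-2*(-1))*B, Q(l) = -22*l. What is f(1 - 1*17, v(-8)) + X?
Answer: 3097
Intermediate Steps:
v(B) = -6 + B (v(B) = -6 + ((-2*(-1))*B)/2 = -6 + (2*B)/2 = -6 + B)
E = 2873 (E = (1533 - 22*9) + 1538 = (1533 - 198) + 1538 = 1335 + 1538 = 2873)
X = 2873
f(S, J) = J*S
f(1 - 1*17, v(-8)) + X = (-6 - 8)*(1 - 1*17) + 2873 = -14*(1 - 17) + 2873 = -14*(-16) + 2873 = 224 + 2873 = 3097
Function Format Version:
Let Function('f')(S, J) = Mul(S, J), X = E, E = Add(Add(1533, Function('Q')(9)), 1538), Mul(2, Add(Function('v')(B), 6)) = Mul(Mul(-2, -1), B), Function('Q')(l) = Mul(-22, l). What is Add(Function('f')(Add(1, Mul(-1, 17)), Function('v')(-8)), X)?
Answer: 3097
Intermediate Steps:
Function('v')(B) = Add(-6, B) (Function('v')(B) = Add(-6, Mul(Rational(1, 2), Mul(Mul(-2, -1), B))) = Add(-6, Mul(Rational(1, 2), Mul(2, B))) = Add(-6, B))
E = 2873 (E = Add(Add(1533, Mul(-22, 9)), 1538) = Add(Add(1533, -198), 1538) = Add(1335, 1538) = 2873)
X = 2873
Function('f')(S, J) = Mul(J, S)
Add(Function('f')(Add(1, Mul(-1, 17)), Function('v')(-8)), X) = Add(Mul(Add(-6, -8), Add(1, Mul(-1, 17))), 2873) = Add(Mul(-14, Add(1, -17)), 2873) = Add(Mul(-14, -16), 2873) = Add(224, 2873) = 3097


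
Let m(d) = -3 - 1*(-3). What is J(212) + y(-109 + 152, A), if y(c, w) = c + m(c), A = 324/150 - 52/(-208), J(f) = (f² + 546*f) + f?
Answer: 160951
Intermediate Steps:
J(f) = f² + 547*f
A = 241/100 (A = 324*(1/150) - 52*(-1/208) = 54/25 + ¼ = 241/100 ≈ 2.4100)
m(d) = 0 (m(d) = -3 + 3 = 0)
y(c, w) = c (y(c, w) = c + 0 = c)
J(212) + y(-109 + 152, A) = 212*(547 + 212) + (-109 + 152) = 212*759 + 43 = 160908 + 43 = 160951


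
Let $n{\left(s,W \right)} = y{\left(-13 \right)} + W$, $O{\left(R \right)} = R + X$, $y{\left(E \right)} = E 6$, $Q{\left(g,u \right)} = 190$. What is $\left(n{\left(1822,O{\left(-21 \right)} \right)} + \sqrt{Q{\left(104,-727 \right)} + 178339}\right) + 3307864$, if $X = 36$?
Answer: $3307801 + \sqrt{178529} \approx 3.3082 \cdot 10^{6}$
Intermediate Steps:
$y{\left(E \right)} = 6 E$
$O{\left(R \right)} = 36 + R$ ($O{\left(R \right)} = R + 36 = 36 + R$)
$n{\left(s,W \right)} = -78 + W$ ($n{\left(s,W \right)} = 6 \left(-13\right) + W = -78 + W$)
$\left(n{\left(1822,O{\left(-21 \right)} \right)} + \sqrt{Q{\left(104,-727 \right)} + 178339}\right) + 3307864 = \left(\left(-78 + \left(36 - 21\right)\right) + \sqrt{190 + 178339}\right) + 3307864 = \left(\left(-78 + 15\right) + \sqrt{178529}\right) + 3307864 = \left(-63 + \sqrt{178529}\right) + 3307864 = 3307801 + \sqrt{178529}$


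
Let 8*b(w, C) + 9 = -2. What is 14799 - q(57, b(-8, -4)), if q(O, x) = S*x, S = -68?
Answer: 29411/2 ≈ 14706.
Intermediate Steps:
b(w, C) = -11/8 (b(w, C) = -9/8 + (1/8)*(-2) = -9/8 - 1/4 = -11/8)
q(O, x) = -68*x
14799 - q(57, b(-8, -4)) = 14799 - (-68)*(-11)/8 = 14799 - 1*187/2 = 14799 - 187/2 = 29411/2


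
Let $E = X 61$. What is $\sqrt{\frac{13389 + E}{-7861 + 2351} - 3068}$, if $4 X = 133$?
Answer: $\frac{i \sqrt{372918943390}}{11020} \approx 55.415 i$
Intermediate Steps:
$X = \frac{133}{4}$ ($X = \frac{1}{4} \cdot 133 = \frac{133}{4} \approx 33.25$)
$E = \frac{8113}{4}$ ($E = \frac{133}{4} \cdot 61 = \frac{8113}{4} \approx 2028.3$)
$\sqrt{\frac{13389 + E}{-7861 + 2351} - 3068} = \sqrt{\frac{13389 + \frac{8113}{4}}{-7861 + 2351} - 3068} = \sqrt{\frac{61669}{4 \left(-5510\right)} - 3068} = \sqrt{\frac{61669}{4} \left(- \frac{1}{5510}\right) - 3068} = \sqrt{- \frac{61669}{22040} - 3068} = \sqrt{- \frac{67680389}{22040}} = \frac{i \sqrt{372918943390}}{11020}$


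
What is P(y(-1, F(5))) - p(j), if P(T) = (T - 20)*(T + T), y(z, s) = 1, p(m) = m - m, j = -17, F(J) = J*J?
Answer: -38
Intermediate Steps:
F(J) = J²
p(m) = 0
P(T) = 2*T*(-20 + T) (P(T) = (-20 + T)*(2*T) = 2*T*(-20 + T))
P(y(-1, F(5))) - p(j) = 2*1*(-20 + 1) - 1*0 = 2*1*(-19) + 0 = -38 + 0 = -38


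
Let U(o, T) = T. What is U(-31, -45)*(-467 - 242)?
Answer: 31905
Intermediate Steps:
U(-31, -45)*(-467 - 242) = -45*(-467 - 242) = -45*(-709) = 31905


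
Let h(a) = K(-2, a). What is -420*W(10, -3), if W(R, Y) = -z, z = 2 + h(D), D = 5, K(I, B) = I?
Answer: 0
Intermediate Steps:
h(a) = -2
z = 0 (z = 2 - 2 = 0)
W(R, Y) = 0 (W(R, Y) = -1*0 = 0)
-420*W(10, -3) = -420*0 = 0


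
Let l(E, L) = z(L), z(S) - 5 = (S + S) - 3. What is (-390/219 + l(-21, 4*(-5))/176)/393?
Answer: -12827/2524632 ≈ -0.0050807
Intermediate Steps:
z(S) = 2 + 2*S (z(S) = 5 + ((S + S) - 3) = 5 + (2*S - 3) = 5 + (-3 + 2*S) = 2 + 2*S)
l(E, L) = 2 + 2*L
(-390/219 + l(-21, 4*(-5))/176)/393 = (-390/219 + (2 + 2*(4*(-5)))/176)/393 = (-390*1/219 + (2 + 2*(-20))*(1/176))*(1/393) = (-130/73 + (2 - 40)*(1/176))*(1/393) = (-130/73 - 38*1/176)*(1/393) = (-130/73 - 19/88)*(1/393) = -12827/6424*1/393 = -12827/2524632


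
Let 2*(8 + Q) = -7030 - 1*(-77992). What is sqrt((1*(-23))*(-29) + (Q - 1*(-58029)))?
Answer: sqrt(94169) ≈ 306.87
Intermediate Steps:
Q = 35473 (Q = -8 + (-7030 - 1*(-77992))/2 = -8 + (-7030 + 77992)/2 = -8 + (1/2)*70962 = -8 + 35481 = 35473)
sqrt((1*(-23))*(-29) + (Q - 1*(-58029))) = sqrt((1*(-23))*(-29) + (35473 - 1*(-58029))) = sqrt(-23*(-29) + (35473 + 58029)) = sqrt(667 + 93502) = sqrt(94169)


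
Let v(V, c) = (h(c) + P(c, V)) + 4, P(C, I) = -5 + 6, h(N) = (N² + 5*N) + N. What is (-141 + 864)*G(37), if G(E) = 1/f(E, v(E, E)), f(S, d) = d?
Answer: 241/532 ≈ 0.45301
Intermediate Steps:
h(N) = N² + 6*N
P(C, I) = 1
v(V, c) = 5 + c*(6 + c) (v(V, c) = (c*(6 + c) + 1) + 4 = (1 + c*(6 + c)) + 4 = 5 + c*(6 + c))
G(E) = 1/(5 + E*(6 + E))
(-141 + 864)*G(37) = (-141 + 864)/(5 + 37*(6 + 37)) = 723/(5 + 37*43) = 723/(5 + 1591) = 723/1596 = 723*(1/1596) = 241/532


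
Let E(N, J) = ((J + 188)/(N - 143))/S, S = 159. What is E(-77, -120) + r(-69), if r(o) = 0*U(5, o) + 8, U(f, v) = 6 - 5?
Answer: 69943/8745 ≈ 7.9981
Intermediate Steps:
U(f, v) = 1
r(o) = 8 (r(o) = 0*1 + 8 = 0 + 8 = 8)
E(N, J) = (188 + J)/(159*(-143 + N)) (E(N, J) = ((J + 188)/(N - 143))/159 = ((188 + J)/(-143 + N))*(1/159) = (188 + J)/(159*(-143 + N)))
E(-77, -120) + r(-69) = (188 - 120)/(159*(-143 - 77)) + 8 = (1/159)*68/(-220) + 8 = (1/159)*(-1/220)*68 + 8 = -17/8745 + 8 = 69943/8745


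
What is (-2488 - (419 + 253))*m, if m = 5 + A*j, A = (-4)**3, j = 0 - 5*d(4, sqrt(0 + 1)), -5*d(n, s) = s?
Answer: 186440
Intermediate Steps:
d(n, s) = -s/5
j = 1 (j = 0 - (-1)*sqrt(0 + 1) = 0 - (-1)*sqrt(1) = 0 - (-1) = 0 - 5*(-1/5) = 0 + 1 = 1)
A = -64
m = -59 (m = 5 - 64*1 = 5 - 64 = -59)
(-2488 - (419 + 253))*m = (-2488 - (419 + 253))*(-59) = (-2488 - 1*672)*(-59) = (-2488 - 672)*(-59) = -3160*(-59) = 186440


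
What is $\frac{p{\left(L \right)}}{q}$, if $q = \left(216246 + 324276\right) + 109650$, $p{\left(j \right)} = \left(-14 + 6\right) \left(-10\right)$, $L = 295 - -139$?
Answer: $\frac{20}{162543} \approx 0.00012304$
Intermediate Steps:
$L = 434$ ($L = 295 + 139 = 434$)
$p{\left(j \right)} = 80$ ($p{\left(j \right)} = \left(-8\right) \left(-10\right) = 80$)
$q = 650172$ ($q = 540522 + 109650 = 650172$)
$\frac{p{\left(L \right)}}{q} = \frac{80}{650172} = 80 \cdot \frac{1}{650172} = \frac{20}{162543}$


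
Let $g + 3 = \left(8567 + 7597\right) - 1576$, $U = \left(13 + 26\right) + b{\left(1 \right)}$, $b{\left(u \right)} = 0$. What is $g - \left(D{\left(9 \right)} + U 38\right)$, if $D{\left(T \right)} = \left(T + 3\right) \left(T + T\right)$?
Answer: $12887$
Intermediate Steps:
$D{\left(T \right)} = 2 T \left(3 + T\right)$ ($D{\left(T \right)} = \left(3 + T\right) 2 T = 2 T \left(3 + T\right)$)
$U = 39$ ($U = \left(13 + 26\right) + 0 = 39 + 0 = 39$)
$g = 14585$ ($g = -3 + \left(\left(8567 + 7597\right) - 1576\right) = -3 + \left(16164 - 1576\right) = -3 + 14588 = 14585$)
$g - \left(D{\left(9 \right)} + U 38\right) = 14585 - \left(2 \cdot 9 \left(3 + 9\right) + 39 \cdot 38\right) = 14585 - \left(2 \cdot 9 \cdot 12 + 1482\right) = 14585 - \left(216 + 1482\right) = 14585 - 1698 = 12887$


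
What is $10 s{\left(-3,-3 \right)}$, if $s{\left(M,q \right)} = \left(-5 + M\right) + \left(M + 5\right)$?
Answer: $-60$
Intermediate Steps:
$s{\left(M,q \right)} = 2 M$ ($s{\left(M,q \right)} = \left(-5 + M\right) + \left(5 + M\right) = 2 M$)
$10 s{\left(-3,-3 \right)} = 10 \cdot 2 \left(-3\right) = 10 \left(-6\right) = -60$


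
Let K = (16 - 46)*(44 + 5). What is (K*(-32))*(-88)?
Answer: -4139520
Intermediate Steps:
K = -1470 (K = -30*49 = -1470)
(K*(-32))*(-88) = -1470*(-32)*(-88) = 47040*(-88) = -4139520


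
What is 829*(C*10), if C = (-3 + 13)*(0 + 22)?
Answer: 1823800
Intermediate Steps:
C = 220 (C = 10*22 = 220)
829*(C*10) = 829*(220*10) = 829*2200 = 1823800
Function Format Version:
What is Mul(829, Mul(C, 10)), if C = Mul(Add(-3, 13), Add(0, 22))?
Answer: 1823800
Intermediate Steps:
C = 220 (C = Mul(10, 22) = 220)
Mul(829, Mul(C, 10)) = Mul(829, Mul(220, 10)) = Mul(829, 2200) = 1823800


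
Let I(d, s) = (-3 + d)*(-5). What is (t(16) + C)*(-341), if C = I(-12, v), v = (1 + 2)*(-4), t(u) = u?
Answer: -31031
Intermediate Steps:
v = -12 (v = 3*(-4) = -12)
I(d, s) = 15 - 5*d
C = 75 (C = 15 - 5*(-12) = 15 + 60 = 75)
(t(16) + C)*(-341) = (16 + 75)*(-341) = 91*(-341) = -31031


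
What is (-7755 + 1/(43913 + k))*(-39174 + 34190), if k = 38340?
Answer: 3179154117776/82253 ≈ 3.8651e+7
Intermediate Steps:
(-7755 + 1/(43913 + k))*(-39174 + 34190) = (-7755 + 1/(43913 + 38340))*(-39174 + 34190) = (-7755 + 1/82253)*(-4984) = -637872014/82253*(-4984) = 3179154117776/82253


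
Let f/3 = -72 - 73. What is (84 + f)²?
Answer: 123201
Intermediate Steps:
f = -435 (f = 3*(-72 - 73) = 3*(-145) = -435)
(84 + f)² = (84 - 435)² = (-351)² = 123201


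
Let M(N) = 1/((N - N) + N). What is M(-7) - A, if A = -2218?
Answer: 15525/7 ≈ 2217.9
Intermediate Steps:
M(N) = 1/N (M(N) = 1/(0 + N) = 1/N)
M(-7) - A = 1/(-7) - 1*(-2218) = -1/7 + 2218 = 15525/7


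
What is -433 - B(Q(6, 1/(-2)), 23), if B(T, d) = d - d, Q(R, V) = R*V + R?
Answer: -433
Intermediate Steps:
Q(R, V) = R + R*V
B(T, d) = 0
-433 - B(Q(6, 1/(-2)), 23) = -433 - 1*0 = -433 + 0 = -433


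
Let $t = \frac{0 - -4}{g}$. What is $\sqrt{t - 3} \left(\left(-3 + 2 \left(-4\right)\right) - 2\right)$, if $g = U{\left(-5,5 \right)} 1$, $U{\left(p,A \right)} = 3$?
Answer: $- \frac{13 i \sqrt{15}}{3} \approx - 16.783 i$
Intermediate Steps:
$g = 3$ ($g = 3 \cdot 1 = 3$)
$t = \frac{4}{3}$ ($t = \frac{0 - -4}{3} = \left(0 + 4\right) \frac{1}{3} = 4 \cdot \frac{1}{3} = \frac{4}{3} \approx 1.3333$)
$\sqrt{t - 3} \left(\left(-3 + 2 \left(-4\right)\right) - 2\right) = \sqrt{\frac{4}{3} - 3} \left(\left(-3 + 2 \left(-4\right)\right) - 2\right) = \sqrt{- \frac{5}{3}} \left(\left(-3 - 8\right) + \left(-5 + 3\right)\right) = \frac{i \sqrt{15}}{3} \left(-11 - 2\right) = \frac{i \sqrt{15}}{3} \left(-13\right) = - \frac{13 i \sqrt{15}}{3}$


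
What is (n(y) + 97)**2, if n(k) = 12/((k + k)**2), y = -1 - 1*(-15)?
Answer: 361570225/38416 ≈ 9412.0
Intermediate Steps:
y = 14 (y = -1 + 15 = 14)
n(k) = 3/k**2 (n(k) = 12/((2*k)**2) = 12/((4*k**2)) = 12*(1/(4*k**2)) = 3/k**2)
(n(y) + 97)**2 = (3/14**2 + 97)**2 = (3*(1/196) + 97)**2 = (3/196 + 97)**2 = (19015/196)**2 = 361570225/38416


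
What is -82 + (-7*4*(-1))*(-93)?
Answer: -2686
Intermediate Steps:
-82 + (-7*4*(-1))*(-93) = -82 - 28*(-1)*(-93) = -82 + 28*(-93) = -82 - 2604 = -2686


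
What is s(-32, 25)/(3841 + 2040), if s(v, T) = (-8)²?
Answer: 64/5881 ≈ 0.010882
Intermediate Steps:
s(v, T) = 64
s(-32, 25)/(3841 + 2040) = 64/(3841 + 2040) = 64/5881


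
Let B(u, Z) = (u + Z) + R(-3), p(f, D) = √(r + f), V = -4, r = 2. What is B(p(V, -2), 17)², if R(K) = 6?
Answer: (23 + I*√2)² ≈ 527.0 + 65.054*I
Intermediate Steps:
p(f, D) = √(2 + f)
B(u, Z) = 6 + Z + u (B(u, Z) = (u + Z) + 6 = (Z + u) + 6 = 6 + Z + u)
B(p(V, -2), 17)² = (6 + 17 + √(2 - 4))² = (6 + 17 + √(-2))² = (6 + 17 + I*√2)² = (23 + I*√2)²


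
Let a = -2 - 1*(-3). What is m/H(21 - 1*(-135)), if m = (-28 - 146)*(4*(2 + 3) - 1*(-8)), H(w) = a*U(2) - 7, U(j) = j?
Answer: 4872/5 ≈ 974.40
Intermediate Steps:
a = 1 (a = -2 + 3 = 1)
H(w) = -5 (H(w) = 1*2 - 7 = 2 - 7 = -5)
m = -4872 (m = -174*(4*5 + 8) = -174*(20 + 8) = -174*28 = -4872)
m/H(21 - 1*(-135)) = -4872/(-5) = -4872*(-⅕) = 4872/5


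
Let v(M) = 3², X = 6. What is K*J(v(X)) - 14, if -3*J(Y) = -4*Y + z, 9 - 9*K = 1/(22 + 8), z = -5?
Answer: -311/810 ≈ -0.38395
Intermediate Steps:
v(M) = 9
K = 269/270 (K = 1 - 1/(9*(22 + 8)) = 1 - ⅑/30 = 1 - ⅑*1/30 = 1 - 1/270 = 269/270 ≈ 0.99630)
J(Y) = 5/3 + 4*Y/3 (J(Y) = -(-4*Y - 5)/3 = -(-5 - 4*Y)/3 = 5/3 + 4*Y/3)
K*J(v(X)) - 14 = 269*(5/3 + (4/3)*9)/270 - 14 = 269*(5/3 + 12)/270 - 14 = (269/270)*(41/3) - 14 = 11029/810 - 14 = -311/810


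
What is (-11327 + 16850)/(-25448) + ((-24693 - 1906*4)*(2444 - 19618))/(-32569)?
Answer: -14124129275371/828815912 ≈ -17041.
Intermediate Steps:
(-11327 + 16850)/(-25448) + ((-24693 - 1906*4)*(2444 - 19618))/(-32569) = 5523*(-1/25448) + ((-24693 - 7624)*(-17174))*(-1/32569) = -5523/25448 - 32317*(-17174)*(-1/32569) = -5523/25448 + 555012158*(-1/32569) = -5523/25448 - 555012158/32569 = -14124129275371/828815912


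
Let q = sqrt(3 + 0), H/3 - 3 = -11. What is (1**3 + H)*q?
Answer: -23*sqrt(3) ≈ -39.837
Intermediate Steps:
H = -24 (H = 9 + 3*(-11) = 9 - 33 = -24)
q = sqrt(3) ≈ 1.7320
(1**3 + H)*q = (1**3 - 24)*sqrt(3) = (1 - 24)*sqrt(3) = -23*sqrt(3)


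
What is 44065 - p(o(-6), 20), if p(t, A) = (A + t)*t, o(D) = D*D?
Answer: 42049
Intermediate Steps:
o(D) = D²
p(t, A) = t*(A + t)
44065 - p(o(-6), 20) = 44065 - (-6)²*(20 + (-6)²) = 44065 - 36*(20 + 36) = 44065 - 36*56 = 44065 - 1*2016 = 44065 - 2016 = 42049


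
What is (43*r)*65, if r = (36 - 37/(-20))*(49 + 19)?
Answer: 7193771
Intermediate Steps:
r = 12869/5 (r = (36 - 37*(-1/20))*68 = (36 + 37/20)*68 = (757/20)*68 = 12869/5 ≈ 2573.8)
(43*r)*65 = (43*(12869/5))*65 = (553367/5)*65 = 7193771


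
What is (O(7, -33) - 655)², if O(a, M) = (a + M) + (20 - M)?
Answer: 394384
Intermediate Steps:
O(a, M) = 20 + a (O(a, M) = (M + a) + (20 - M) = 20 + a)
(O(7, -33) - 655)² = ((20 + 7) - 655)² = (27 - 655)² = (-628)² = 394384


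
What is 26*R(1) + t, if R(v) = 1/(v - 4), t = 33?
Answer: 73/3 ≈ 24.333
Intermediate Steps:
R(v) = 1/(-4 + v)
26*R(1) + t = 26/(-4 + 1) + 33 = 26/(-3) + 33 = 26*(-⅓) + 33 = -26/3 + 33 = 73/3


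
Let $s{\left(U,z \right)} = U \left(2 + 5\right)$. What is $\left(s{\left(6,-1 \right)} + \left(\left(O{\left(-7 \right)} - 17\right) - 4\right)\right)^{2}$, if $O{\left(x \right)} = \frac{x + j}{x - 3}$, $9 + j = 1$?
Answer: $\frac{2025}{4} \approx 506.25$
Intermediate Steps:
$j = -8$ ($j = -9 + 1 = -8$)
$s{\left(U,z \right)} = 7 U$ ($s{\left(U,z \right)} = U 7 = 7 U$)
$O{\left(x \right)} = \frac{-8 + x}{-3 + x}$ ($O{\left(x \right)} = \frac{x - 8}{x - 3} = \frac{-8 + x}{-3 + x}$)
$\left(s{\left(6,-1 \right)} + \left(\left(O{\left(-7 \right)} - 17\right) - 4\right)\right)^{2} = \left(7 \cdot 6 - \left(21 - \frac{-8 - 7}{-3 - 7}\right)\right)^{2} = \left(42 - \left(21 - \frac{1}{-10} \left(-15\right)\right)\right)^{2} = \left(42 - \frac{39}{2}\right)^{2} = \left(\frac{45}{2}\right)^{2} = \frac{2025}{4}$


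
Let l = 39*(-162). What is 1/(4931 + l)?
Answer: -1/1387 ≈ -0.00072098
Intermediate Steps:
l = -6318
1/(4931 + l) = 1/(4931 - 6318) = 1/(-1387) = -1/1387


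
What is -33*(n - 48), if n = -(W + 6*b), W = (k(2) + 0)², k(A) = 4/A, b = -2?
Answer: 1320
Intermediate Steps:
W = 4 (W = (4/2 + 0)² = (4*(½) + 0)² = (2 + 0)² = 2² = 4)
n = 8 (n = -(4 + 6*(-2)) = -(4 - 12) = -1*(-8) = 8)
-33*(n - 48) = -33*(8 - 48) = -33*(-40) = 1320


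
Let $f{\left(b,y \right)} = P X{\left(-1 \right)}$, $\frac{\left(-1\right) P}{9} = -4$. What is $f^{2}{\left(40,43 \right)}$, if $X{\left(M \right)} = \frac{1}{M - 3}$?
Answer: $81$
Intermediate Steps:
$X{\left(M \right)} = \frac{1}{-3 + M}$
$P = 36$ ($P = \left(-9\right) \left(-4\right) = 36$)
$f{\left(b,y \right)} = -9$ ($f{\left(b,y \right)} = \frac{36}{-3 - 1} = \frac{36}{-4} = 36 \left(- \frac{1}{4}\right) = -9$)
$f^{2}{\left(40,43 \right)} = \left(-9\right)^{2} = 81$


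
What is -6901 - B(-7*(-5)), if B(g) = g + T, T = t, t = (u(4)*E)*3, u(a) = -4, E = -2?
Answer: -6960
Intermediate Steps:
t = 24 (t = -4*(-2)*3 = 8*3 = 24)
T = 24
B(g) = 24 + g (B(g) = g + 24 = 24 + g)
-6901 - B(-7*(-5)) = -6901 - (24 - 7*(-5)) = -6901 - (24 + 35) = -6901 - 1*59 = -6901 - 59 = -6960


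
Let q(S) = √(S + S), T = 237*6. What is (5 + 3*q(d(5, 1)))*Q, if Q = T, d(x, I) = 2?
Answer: 15642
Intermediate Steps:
T = 1422
q(S) = √2*√S (q(S) = √(2*S) = √2*√S)
Q = 1422
(5 + 3*q(d(5, 1)))*Q = (5 + 3*(√2*√2))*1422 = (5 + 3*2)*1422 = (5 + 6)*1422 = 11*1422 = 15642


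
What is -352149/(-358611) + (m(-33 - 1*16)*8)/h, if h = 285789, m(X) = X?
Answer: 4785701669/4880337099 ≈ 0.98061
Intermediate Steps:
-352149/(-358611) + (m(-33 - 1*16)*8)/h = -352149/(-358611) + ((-33 - 1*16)*8)/285789 = -352149*(-1/358611) + ((-33 - 16)*8)*(1/285789) = 117383/119537 - 49*8*(1/285789) = 117383/119537 - 392*1/285789 = 117383/119537 - 56/40827 = 4785701669/4880337099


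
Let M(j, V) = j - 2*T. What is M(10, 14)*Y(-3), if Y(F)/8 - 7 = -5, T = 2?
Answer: 96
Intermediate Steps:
Y(F) = 16 (Y(F) = 56 + 8*(-5) = 56 - 40 = 16)
M(j, V) = -4 + j (M(j, V) = j - 2*2 = j - 4 = -4 + j)
M(10, 14)*Y(-3) = (-4 + 10)*16 = 6*16 = 96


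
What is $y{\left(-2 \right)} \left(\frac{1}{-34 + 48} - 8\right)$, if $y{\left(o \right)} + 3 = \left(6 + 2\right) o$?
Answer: $\frac{2109}{14} \approx 150.64$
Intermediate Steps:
$y{\left(o \right)} = -3 + 8 o$ ($y{\left(o \right)} = -3 + \left(6 + 2\right) o = -3 + 8 o$)
$y{\left(-2 \right)} \left(\frac{1}{-34 + 48} - 8\right) = \left(-3 + 8 \left(-2\right)\right) \left(\frac{1}{-34 + 48} - 8\right) = \left(-3 - 16\right) \left(\frac{1}{14} - 8\right) = - 19 \left(\frac{1}{14} - 8\right) = \left(-19\right) \left(- \frac{111}{14}\right) = \frac{2109}{14}$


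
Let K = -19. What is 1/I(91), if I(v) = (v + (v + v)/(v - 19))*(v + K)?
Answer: 1/6734 ≈ 0.00014850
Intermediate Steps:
I(v) = (-19 + v)*(v + 2*v/(-19 + v)) (I(v) = (v + (v + v)/(v - 19))*(v - 19) = (v + (2*v)/(-19 + v))*(-19 + v) = (v + 2*v/(-19 + v))*(-19 + v) = (-19 + v)*(v + 2*v/(-19 + v)))
1/I(91) = 1/(91*(-17 + 91)) = 1/(91*74) = 1/6734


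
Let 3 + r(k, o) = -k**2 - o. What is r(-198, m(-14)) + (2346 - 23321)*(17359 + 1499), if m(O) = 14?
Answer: -395585771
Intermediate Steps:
r(k, o) = -3 - o - k**2 (r(k, o) = -3 + (-k**2 - o) = -3 + (-o - k**2) = -3 - o - k**2)
r(-198, m(-14)) + (2346 - 23321)*(17359 + 1499) = (-3 - 1*14 - 1*(-198)**2) + (2346 - 23321)*(17359 + 1499) = (-3 - 14 - 1*39204) - 20975*18858 = (-3 - 14 - 39204) - 395546550 = -39221 - 395546550 = -395585771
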